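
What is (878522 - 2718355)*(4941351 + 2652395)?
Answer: -13971224484418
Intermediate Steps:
(878522 - 2718355)*(4941351 + 2652395) = -1839833*7593746 = -13971224484418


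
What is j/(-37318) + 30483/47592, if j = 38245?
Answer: -37921747/98668792 ≈ -0.38433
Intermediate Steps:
j/(-37318) + 30483/47592 = 38245/(-37318) + 30483/47592 = 38245*(-1/37318) + 30483*(1/47592) = -38245/37318 + 3387/5288 = -37921747/98668792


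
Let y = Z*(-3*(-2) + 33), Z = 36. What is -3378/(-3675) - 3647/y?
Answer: -2886671/1719900 ≈ -1.6784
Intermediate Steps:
y = 1404 (y = 36*(-3*(-2) + 33) = 36*(6 + 33) = 36*39 = 1404)
-3378/(-3675) - 3647/y = -3378/(-3675) - 3647/1404 = -3378*(-1/3675) - 3647*1/1404 = 1126/1225 - 3647/1404 = -2886671/1719900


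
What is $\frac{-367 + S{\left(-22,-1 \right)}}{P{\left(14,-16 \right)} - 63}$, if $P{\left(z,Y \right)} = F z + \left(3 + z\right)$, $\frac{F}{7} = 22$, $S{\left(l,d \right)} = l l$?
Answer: $\frac{117}{2110} \approx 0.05545$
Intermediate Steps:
$S{\left(l,d \right)} = l^{2}$
$F = 154$ ($F = 7 \cdot 22 = 154$)
$P{\left(z,Y \right)} = 3 + 155 z$ ($P{\left(z,Y \right)} = 154 z + \left(3 + z\right) = 3 + 155 z$)
$\frac{-367 + S{\left(-22,-1 \right)}}{P{\left(14,-16 \right)} - 63} = \frac{-367 + \left(-22\right)^{2}}{\left(3 + 155 \cdot 14\right) - 63} = \frac{-367 + 484}{\left(3 + 2170\right) - 63} = \frac{117}{2173 - 63} = \frac{117}{2110}$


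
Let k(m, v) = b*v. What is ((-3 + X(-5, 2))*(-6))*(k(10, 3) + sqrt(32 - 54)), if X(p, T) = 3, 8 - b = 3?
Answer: 0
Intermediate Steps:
b = 5 (b = 8 - 1*3 = 8 - 3 = 5)
k(m, v) = 5*v
((-3 + X(-5, 2))*(-6))*(k(10, 3) + sqrt(32 - 54)) = ((-3 + 3)*(-6))*(5*3 + sqrt(32 - 54)) = (0*(-6))*(15 + sqrt(-22)) = 0*(15 + I*sqrt(22)) = 0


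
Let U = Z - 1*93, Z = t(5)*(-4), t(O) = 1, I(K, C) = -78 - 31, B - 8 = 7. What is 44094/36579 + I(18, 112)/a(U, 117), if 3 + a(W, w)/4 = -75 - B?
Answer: 6796693/4535796 ≈ 1.4985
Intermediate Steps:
B = 15 (B = 8 + 7 = 15)
I(K, C) = -109
Z = -4 (Z = 1*(-4) = -4)
U = -97 (U = -4 - 1*93 = -4 - 93 = -97)
a(W, w) = -372 (a(W, w) = -12 + 4*(-75 - 1*15) = -12 + 4*(-75 - 15) = -12 + 4*(-90) = -12 - 360 = -372)
44094/36579 + I(18, 112)/a(U, 117) = 44094/36579 - 109/(-372) = 44094*(1/36579) - 109*(-1/372) = 14698/12193 + 109/372 = 6796693/4535796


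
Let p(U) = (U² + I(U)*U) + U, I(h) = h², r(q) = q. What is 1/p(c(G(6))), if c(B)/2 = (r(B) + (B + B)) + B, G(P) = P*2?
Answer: 1/894048 ≈ 1.1185e-6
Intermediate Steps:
G(P) = 2*P
c(B) = 8*B (c(B) = 2*((B + (B + B)) + B) = 2*((B + 2*B) + B) = 2*(3*B + B) = 2*(4*B) = 8*B)
p(U) = U + U² + U³ (p(U) = (U² + U²*U) + U = (U² + U³) + U = U + U² + U³)
1/p(c(G(6))) = 1/((8*(2*6))*(1 + 8*(2*6) + (8*(2*6))²)) = 1/((8*12)*(1 + 8*12 + (8*12)²)) = 1/(96*(1 + 96 + 96²)) = 1/(96*(1 + 96 + 9216)) = 1/(96*9313) = 1/894048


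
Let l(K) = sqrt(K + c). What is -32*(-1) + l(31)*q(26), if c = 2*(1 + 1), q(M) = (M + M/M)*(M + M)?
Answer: 32 + 1404*sqrt(35) ≈ 8338.2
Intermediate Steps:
q(M) = 2*M*(1 + M) (q(M) = (M + 1)*(2*M) = (1 + M)*(2*M) = 2*M*(1 + M))
c = 4 (c = 2*2 = 4)
l(K) = sqrt(4 + K) (l(K) = sqrt(K + 4) = sqrt(4 + K))
-32*(-1) + l(31)*q(26) = -32*(-1) + sqrt(4 + 31)*(2*26*(1 + 26)) = 32 + sqrt(35)*(2*26*27) = 32 + sqrt(35)*1404 = 32 + 1404*sqrt(35)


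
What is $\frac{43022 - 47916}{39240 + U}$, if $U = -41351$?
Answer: $\frac{4894}{2111} \approx 2.3183$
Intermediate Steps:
$\frac{43022 - 47916}{39240 + U} = \frac{43022 - 47916}{39240 - 41351} = - \frac{4894}{-2111} = \left(-4894\right) \left(- \frac{1}{2111}\right) = \frac{4894}{2111}$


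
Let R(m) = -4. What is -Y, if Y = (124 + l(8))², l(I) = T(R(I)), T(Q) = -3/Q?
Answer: -249001/16 ≈ -15563.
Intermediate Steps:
l(I) = ¾ (l(I) = -3/(-4) = -3*(-¼) = ¾)
Y = 249001/16 (Y = (124 + ¾)² = (499/4)² = 249001/16 ≈ 15563.)
-Y = -1*249001/16 = -249001/16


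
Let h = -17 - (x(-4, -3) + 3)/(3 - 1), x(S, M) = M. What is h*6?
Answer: -102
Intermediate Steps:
h = -17 (h = -17 - (-3 + 3)/(3 - 1) = -17 - 0/2 = -17 - 1*0 = -17 + 0 = -17)
h*6 = -17*6 = -102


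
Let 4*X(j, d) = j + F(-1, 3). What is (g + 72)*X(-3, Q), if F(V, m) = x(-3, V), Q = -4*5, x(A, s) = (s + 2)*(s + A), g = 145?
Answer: -1519/4 ≈ -379.75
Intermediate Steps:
x(A, s) = (2 + s)*(A + s)
Q = -20
F(V, m) = -6 + V**2 - V (F(V, m) = V**2 + 2*(-3) + 2*V - 3*V = V**2 - 6 + 2*V - 3*V = -6 + V**2 - V)
X(j, d) = -1 + j/4 (X(j, d) = (j + (-6 + (-1)**2 - 1*(-1)))/4 = (j + (-6 + 1 + 1))/4 = (j - 4)/4 = (-4 + j)/4 = -1 + j/4)
(g + 72)*X(-3, Q) = (145 + 72)*(-1 + (1/4)*(-3)) = 217*(-1 - 3/4) = 217*(-7/4) = -1519/4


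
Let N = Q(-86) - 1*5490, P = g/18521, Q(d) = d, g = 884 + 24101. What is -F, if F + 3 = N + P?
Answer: 103303674/18521 ≈ 5577.6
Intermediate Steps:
g = 24985
P = 24985/18521 ≈ 1.3490
N = -5576 (N = -86 - 1*5490 = -86 - 5490 = -5576)
F = -103303674/18521 (F = -3 + (-5576 + 24985/18521) = -3 - 103248111/18521 = -103303674/18521 ≈ -5577.6)
-F = -1*(-103303674/18521) = 103303674/18521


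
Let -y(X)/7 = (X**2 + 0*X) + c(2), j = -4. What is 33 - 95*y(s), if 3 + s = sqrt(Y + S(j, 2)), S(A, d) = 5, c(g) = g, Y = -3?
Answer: 8678 - 3990*sqrt(2) ≈ 3035.3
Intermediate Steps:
s = -3 + sqrt(2) (s = -3 + sqrt(-3 + 5) = -3 + sqrt(2) ≈ -1.5858)
y(X) = -14 - 7*X**2 (y(X) = -7*((X**2 + 0*X) + 2) = -7*((X**2 + 0) + 2) = -7*(X**2 + 2) = -7*(2 + X**2) = -14 - 7*X**2)
33 - 95*y(s) = 33 - 95*(-14 - 7*(-3 + sqrt(2))**2) = 33 + (1330 + 665*(-3 + sqrt(2))**2) = 1363 + 665*(-3 + sqrt(2))**2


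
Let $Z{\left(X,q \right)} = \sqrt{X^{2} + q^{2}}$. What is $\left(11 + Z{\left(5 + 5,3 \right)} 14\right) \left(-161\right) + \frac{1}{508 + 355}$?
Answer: $- \frac{1528372}{863} - 2254 \sqrt{109} \approx -25303.0$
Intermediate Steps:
$\left(11 + Z{\left(5 + 5,3 \right)} 14\right) \left(-161\right) + \frac{1}{508 + 355} = \left(11 + \sqrt{\left(5 + 5\right)^{2} + 3^{2}} \cdot 14\right) \left(-161\right) + \frac{1}{508 + 355} = \left(11 + \sqrt{10^{2} + 9} \cdot 14\right) \left(-161\right) + \frac{1}{863} = \left(11 + \sqrt{100 + 9} \cdot 14\right) \left(-161\right) + \frac{1}{863} = \left(11 + \sqrt{109} \cdot 14\right) \left(-161\right) + \frac{1}{863} = \left(11 + 14 \sqrt{109}\right) \left(-161\right) + \frac{1}{863} = \left(-1771 - 2254 \sqrt{109}\right) + \frac{1}{863} = - \frac{1528372}{863} - 2254 \sqrt{109}$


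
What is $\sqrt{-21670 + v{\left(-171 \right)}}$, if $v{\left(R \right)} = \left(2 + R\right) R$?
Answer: $\sqrt{7229} \approx 85.024$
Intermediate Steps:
$v{\left(R \right)} = R \left(2 + R\right)$
$\sqrt{-21670 + v{\left(-171 \right)}} = \sqrt{-21670 - 171 \left(2 - 171\right)} = \sqrt{-21670 - -28899} = \sqrt{-21670 + 28899} = \sqrt{7229}$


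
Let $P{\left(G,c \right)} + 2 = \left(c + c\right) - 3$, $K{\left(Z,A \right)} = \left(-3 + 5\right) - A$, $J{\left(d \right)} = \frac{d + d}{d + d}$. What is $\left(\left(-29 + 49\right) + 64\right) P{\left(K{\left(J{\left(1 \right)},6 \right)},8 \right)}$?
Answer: $924$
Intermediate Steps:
$J{\left(d \right)} = 1$ ($J{\left(d \right)} = \frac{2 d}{2 d} = 2 d \frac{1}{2 d} = 1$)
$K{\left(Z,A \right)} = 2 - A$
$P{\left(G,c \right)} = -5 + 2 c$ ($P{\left(G,c \right)} = -2 + \left(\left(c + c\right) - 3\right) = -2 + \left(2 c - 3\right) = -2 + \left(-3 + 2 c\right) = -5 + 2 c$)
$\left(\left(-29 + 49\right) + 64\right) P{\left(K{\left(J{\left(1 \right)},6 \right)},8 \right)} = \left(\left(-29 + 49\right) + 64\right) \left(-5 + 2 \cdot 8\right) = \left(20 + 64\right) \left(-5 + 16\right) = 84 \cdot 11 = 924$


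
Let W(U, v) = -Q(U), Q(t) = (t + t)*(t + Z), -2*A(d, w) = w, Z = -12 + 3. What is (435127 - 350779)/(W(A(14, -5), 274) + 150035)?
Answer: 5112/9095 ≈ 0.56207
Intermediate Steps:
Z = -9
A(d, w) = -w/2
Q(t) = 2*t*(-9 + t) (Q(t) = (t + t)*(t - 9) = (2*t)*(-9 + t) = 2*t*(-9 + t))
W(U, v) = -2*U*(-9 + U)
(435127 - 350779)/(W(A(14, -5), 274) + 150035) = (435127 - 350779)/(2*(-½*(-5))*(9 - (-1)*(-5)/2) + 150035) = 84348/(2*(5/2)*(9 - 1*5/2) + 150035) = 84348/(2*(5/2)*(9 - 5/2) + 150035) = 84348/(2*(5/2)*(13/2) + 150035) = 84348/(65/2 + 150035) = 84348/(300135/2) = 84348*(2/300135) = 5112/9095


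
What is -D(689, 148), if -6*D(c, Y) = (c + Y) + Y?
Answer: 985/6 ≈ 164.17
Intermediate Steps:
D(c, Y) = -Y/3 - c/6 (D(c, Y) = -((c + Y) + Y)/6 = -((Y + c) + Y)/6 = -(c + 2*Y)/6 = -Y/3 - c/6)
-D(689, 148) = -(-⅓*148 - ⅙*689) = -(-148/3 - 689/6) = -1*(-985/6) = 985/6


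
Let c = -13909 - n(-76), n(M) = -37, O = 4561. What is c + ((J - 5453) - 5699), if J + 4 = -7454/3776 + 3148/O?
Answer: -215531368127/8611168 ≈ -25029.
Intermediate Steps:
J = -45500095/8611168 (J = -4 + (-7454/3776 + 3148/4561) = -4 + (-7454*1/3776 + 3148*(1/4561)) = -4 + (-3727/1888 + 3148/4561) = -4 - 11055423/8611168 = -45500095/8611168 ≈ -5.2838)
c = -13872 (c = -13909 - 1*(-37) = -13909 + 37 = -13872)
c + ((J - 5453) - 5699) = -13872 + ((-45500095/8611168 - 5453) - 5699) = -13872 + (-47002199199/8611168 - 5699) = -13872 - 96077245631/8611168 = -215531368127/8611168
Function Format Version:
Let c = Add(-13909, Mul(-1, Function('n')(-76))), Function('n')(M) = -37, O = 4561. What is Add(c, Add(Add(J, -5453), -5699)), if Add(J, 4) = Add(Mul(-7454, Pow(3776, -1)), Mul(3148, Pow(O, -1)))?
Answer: Rational(-215531368127, 8611168) ≈ -25029.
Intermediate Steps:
J = Rational(-45500095, 8611168) (J = Add(-4, Add(Mul(-7454, Pow(3776, -1)), Mul(3148, Pow(4561, -1)))) = Add(-4, Add(Mul(-7454, Rational(1, 3776)), Mul(3148, Rational(1, 4561)))) = Add(-4, Add(Rational(-3727, 1888), Rational(3148, 4561))) = Add(-4, Rational(-11055423, 8611168)) = Rational(-45500095, 8611168) ≈ -5.2838)
c = -13872 (c = Add(-13909, Mul(-1, -37)) = Add(-13909, 37) = -13872)
Add(c, Add(Add(J, -5453), -5699)) = Add(-13872, Add(Add(Rational(-45500095, 8611168), -5453), -5699)) = Add(-13872, Add(Rational(-47002199199, 8611168), -5699)) = Add(-13872, Rational(-96077245631, 8611168)) = Rational(-215531368127, 8611168)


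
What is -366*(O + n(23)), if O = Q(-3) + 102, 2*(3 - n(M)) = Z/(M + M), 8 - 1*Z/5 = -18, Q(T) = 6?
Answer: -922503/23 ≈ -40109.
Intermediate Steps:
Z = 130 (Z = 40 - 5*(-18) = 40 + 90 = 130)
n(M) = 3 - 65/(2*M) (n(M) = 3 - 65/(M + M) = 3 - 65/(2*M))
O = 108 (O = 6 + 102 = 108)
-366*(O + n(23)) = -366*(108 + (3 - 65/2/23)) = -366*(108 + (3 - 65/2*1/23)) = -366*(108 + (3 - 65/46)) = -366*(108 + 73/46) = -366*5041/46 = -922503/23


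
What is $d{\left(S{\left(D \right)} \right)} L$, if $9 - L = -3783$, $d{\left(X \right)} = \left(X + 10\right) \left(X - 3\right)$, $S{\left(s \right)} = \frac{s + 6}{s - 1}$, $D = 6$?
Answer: $- \frac{705312}{25} \approx -28212.0$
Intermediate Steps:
$S{\left(s \right)} = \frac{6 + s}{-1 + s}$
$d{\left(X \right)} = \left(-3 + X\right) \left(10 + X\right)$ ($d{\left(X \right)} = \left(10 + X\right) \left(-3 + X\right) = \left(-3 + X\right) \left(10 + X\right)$)
$L = 3792$ ($L = 9 - -3783 = 9 + 3783 = 3792$)
$d{\left(S{\left(D \right)} \right)} L = \left(-30 + \left(\frac{6 + 6}{-1 + 6}\right)^{2} + 7 \frac{6 + 6}{-1 + 6}\right) 3792 = \left(-30 + \left(\frac{1}{5} \cdot 12\right)^{2} + 7 \cdot \frac{1}{5} \cdot 12\right) 3792 = \left(-30 + \left(\frac{12}{5}\right)^{2} + 7 \cdot \frac{12}{5}\right) 3792 = \left(-30 + \frac{144}{25} + \frac{84}{5}\right) 3792 = \left(- \frac{186}{25}\right) 3792 = - \frac{705312}{25}$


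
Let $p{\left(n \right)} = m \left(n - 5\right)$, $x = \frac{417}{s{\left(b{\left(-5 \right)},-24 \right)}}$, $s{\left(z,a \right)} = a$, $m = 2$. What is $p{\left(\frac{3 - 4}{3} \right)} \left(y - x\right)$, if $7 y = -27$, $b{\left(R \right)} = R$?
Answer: $- \frac{3028}{21} \approx -144.19$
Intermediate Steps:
$x = - \frac{139}{8}$ ($x = \frac{417}{-24} = 417 \left(- \frac{1}{24}\right) = - \frac{139}{8} \approx -17.375$)
$y = - \frac{27}{7}$ ($y = \frac{1}{7} \left(-27\right) = - \frac{27}{7} \approx -3.8571$)
$p{\left(n \right)} = -10 + 2 n$ ($p{\left(n \right)} = 2 \left(n - 5\right) = 2 \left(-5 + n\right) = -10 + 2 n$)
$p{\left(\frac{3 - 4}{3} \right)} \left(y - x\right) = \left(-10 + 2 \frac{3 - 4}{3}\right) \left(- \frac{27}{7} - - \frac{139}{8}\right) = \left(-10 + 2 \cdot \frac{1}{3} \left(-1\right)\right) \left(- \frac{27}{7} + \frac{139}{8}\right) = \left(-10 + 2 \left(- \frac{1}{3}\right)\right) \frac{757}{56} = \left(-10 - \frac{2}{3}\right) \frac{757}{56} = \left(- \frac{32}{3}\right) \frac{757}{56} = - \frac{3028}{21}$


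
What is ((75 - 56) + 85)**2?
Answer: 10816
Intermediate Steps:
((75 - 56) + 85)**2 = (19 + 85)**2 = 104**2 = 10816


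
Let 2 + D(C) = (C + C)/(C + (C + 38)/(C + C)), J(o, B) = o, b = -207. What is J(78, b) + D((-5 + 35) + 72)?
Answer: 408416/5237 ≈ 77.987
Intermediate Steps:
D(C) = -2 + 2*C/(C + (38 + C)/(2*C)) (D(C) = -2 + (C + C)/(C + (C + 38)/(C + C)) = -2 + (2*C)/(C + (38 + C)/((2*C))) = -2 + (2*C)/(C + (38 + C)*(1/(2*C))) = -2 + (2*C)/(C + (38 + C)/(2*C)) = -2 + 2*C/(C + (38 + C)/(2*C)))
J(78, b) + D((-5 + 35) + 72) = 78 + 2*(-38 - ((-5 + 35) + 72))/(38 + ((-5 + 35) + 72) + 2*((-5 + 35) + 72)²) = 78 + 2*(-38 - (30 + 72))/(38 + (30 + 72) + 2*(30 + 72)²) = 78 + 2*(-38 - 1*102)/(38 + 102 + 2*102²) = 78 + 2*(-38 - 102)/(38 + 102 + 2*10404) = 78 + 2*(-140)/(38 + 102 + 20808) = 78 + 2*(-140)/20948 = 78 + 2*(1/20948)*(-140) = 78 - 70/5237 = 408416/5237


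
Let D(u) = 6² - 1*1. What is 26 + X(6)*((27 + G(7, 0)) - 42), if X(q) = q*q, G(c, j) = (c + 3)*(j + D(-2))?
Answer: 12086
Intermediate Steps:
D(u) = 35 (D(u) = 36 - 1 = 35)
G(c, j) = (3 + c)*(35 + j) (G(c, j) = (c + 3)*(j + 35) = (3 + c)*(35 + j))
X(q) = q²
26 + X(6)*((27 + G(7, 0)) - 42) = 26 + 6²*((27 + (105 + 3*0 + 35*7 + 7*0)) - 42) = 26 + 36*((27 + (105 + 0 + 245 + 0)) - 42) = 26 + 36*((27 + 350) - 42) = 26 + 36*(377 - 42) = 26 + 36*335 = 26 + 12060 = 12086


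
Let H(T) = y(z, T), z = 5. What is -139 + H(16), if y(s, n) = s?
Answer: -134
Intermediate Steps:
H(T) = 5
-139 + H(16) = -139 + 5 = -134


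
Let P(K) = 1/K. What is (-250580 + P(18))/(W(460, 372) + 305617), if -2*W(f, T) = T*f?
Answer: -4510439/3961026 ≈ -1.1387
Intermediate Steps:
W(f, T) = -T*f/2
(-250580 + P(18))/(W(460, 372) + 305617) = (-250580 + 1/18)/(-½*372*460 + 305617) = (-250580 + 1/18)/(-85560 + 305617) = -4510439/18/220057 = -4510439/18*1/220057 = -4510439/3961026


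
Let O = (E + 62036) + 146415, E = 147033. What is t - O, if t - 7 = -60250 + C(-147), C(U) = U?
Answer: -415874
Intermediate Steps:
t = -60390 (t = 7 + (-60250 - 147) = 7 - 60397 = -60390)
O = 355484 (O = (147033 + 62036) + 146415 = 209069 + 146415 = 355484)
t - O = -60390 - 1*355484 = -60390 - 355484 = -415874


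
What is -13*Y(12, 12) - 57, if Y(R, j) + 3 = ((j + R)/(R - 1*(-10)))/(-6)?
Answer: -172/11 ≈ -15.636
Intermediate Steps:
Y(R, j) = -3 - (R + j)/(6*(10 + R)) (Y(R, j) = -3 + ((j + R)/(R - 1*(-10)))/(-6) = -3 + ((R + j)/(R + 10))*(-⅙) = -3 + ((R + j)/(10 + R))*(-⅙) = -3 - (R + j)/(6*(10 + R)))
-13*Y(12, 12) - 57 = -13*(-180 - 1*12 - 19*12)/(6*(10 + 12)) - 57 = -13*(-180 - 12 - 228)/(6*22) - 57 = -13*(-420)/(6*22) - 57 = -13*(-35/11) - 57 = 455/11 - 57 = -172/11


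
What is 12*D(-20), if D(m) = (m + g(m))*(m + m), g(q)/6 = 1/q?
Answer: 9744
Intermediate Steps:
g(q) = 6/q
D(m) = 2*m*(m + 6/m) (D(m) = (m + 6/m)*(m + m) = (m + 6/m)*(2*m) = 2*m*(m + 6/m))
12*D(-20) = 12*(12 + 2*(-20)²) = 12*(12 + 2*400) = 12*(12 + 800) = 12*812 = 9744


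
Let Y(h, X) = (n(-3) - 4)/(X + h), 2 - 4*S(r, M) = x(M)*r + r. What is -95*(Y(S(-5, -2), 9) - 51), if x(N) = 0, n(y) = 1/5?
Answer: 209779/43 ≈ 4878.6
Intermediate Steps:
n(y) = ⅕
S(r, M) = ½ - r/4 (S(r, M) = ½ - (0*r + r)/4 = ½ - (0 + r)/4 = ½ - r/4)
Y(h, X) = -19/(5*(X + h)) (Y(h, X) = (⅕ - 4)/(X + h) = -19/(5*(X + h)))
-95*(Y(S(-5, -2), 9) - 51) = -95*(-19/(5*9 + 5*(½ - ¼*(-5))) - 51) = -95*(-19/(45 + 5*(½ + 5/4)) - 51) = -95*(-19/(45 + 5*(7/4)) - 51) = -95*(-19/(45 + 35/4) - 51) = -95*(-19/215/4 - 51) = -95*(-19*4/215 - 51) = -95*(-76/215 - 51) = -95*(-11041/215) = 209779/43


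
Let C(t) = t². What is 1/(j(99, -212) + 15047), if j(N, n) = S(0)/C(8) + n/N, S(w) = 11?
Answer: 6336/95325313 ≈ 6.6467e-5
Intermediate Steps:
j(N, n) = 11/64 + n/N (j(N, n) = 11/(8²) + n/N = 11/64 + n/N)
1/(j(99, -212) + 15047) = 1/((11/64 - 212/99) + 15047) = 1/(-12479/6336 + 15047) = 1/(95325313/6336) = 6336/95325313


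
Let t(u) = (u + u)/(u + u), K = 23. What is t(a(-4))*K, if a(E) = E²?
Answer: 23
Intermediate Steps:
t(u) = 1 (t(u) = (2*u)/((2*u)) = (2*u)*(1/(2*u)) = 1)
t(a(-4))*K = 1*23 = 23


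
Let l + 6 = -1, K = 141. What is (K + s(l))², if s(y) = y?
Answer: 17956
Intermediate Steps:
l = -7 (l = -6 - 1 = -7)
(K + s(l))² = (141 - 7)² = 134² = 17956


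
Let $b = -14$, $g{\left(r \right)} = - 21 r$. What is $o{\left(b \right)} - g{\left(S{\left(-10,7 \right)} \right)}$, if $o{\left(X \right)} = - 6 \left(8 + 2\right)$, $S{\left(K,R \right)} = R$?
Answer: $87$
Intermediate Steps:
$o{\left(X \right)} = -60$ ($o{\left(X \right)} = \left(-6\right) 10 = -60$)
$o{\left(b \right)} - g{\left(S{\left(-10,7 \right)} \right)} = -60 - \left(-21\right) 7 = -60 - -147 = -60 + 147 = 87$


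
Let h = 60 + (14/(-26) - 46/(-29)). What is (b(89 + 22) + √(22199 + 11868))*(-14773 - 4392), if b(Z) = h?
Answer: -441082475/377 - 19165*√34067 ≈ -4.7073e+6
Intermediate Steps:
h = 23015/377 (h = 60 + (14*(-1/26) - 46*(-1/29)) = 60 + (-7/13 + 46/29) = 60 + 395/377 = 23015/377 ≈ 61.048)
b(Z) = 23015/377
(b(89 + 22) + √(22199 + 11868))*(-14773 - 4392) = (23015/377 + √(22199 + 11868))*(-14773 - 4392) = (23015/377 + √34067)*(-19165) = -441082475/377 - 19165*√34067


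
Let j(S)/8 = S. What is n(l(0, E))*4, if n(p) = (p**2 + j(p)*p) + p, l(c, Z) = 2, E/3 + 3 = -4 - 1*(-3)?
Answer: 152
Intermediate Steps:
j(S) = 8*S
E = -12 (E = -9 + 3*(-4 - 1*(-3)) = -9 + 3*(-4 + 3) = -9 + 3*(-1) = -9 - 3 = -12)
n(p) = p + 9*p**2 (n(p) = (p**2 + (8*p)*p) + p = (p**2 + 8*p**2) + p = 9*p**2 + p = p + 9*p**2)
n(l(0, E))*4 = (2*(1 + 9*2))*4 = (2*(1 + 18))*4 = (2*19)*4 = 38*4 = 152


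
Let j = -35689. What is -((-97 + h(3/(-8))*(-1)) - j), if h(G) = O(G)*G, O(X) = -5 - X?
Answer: -2277777/64 ≈ -35590.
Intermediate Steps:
h(G) = G*(-5 - G) (h(G) = (-5 - G)*G = G*(-5 - G))
-((-97 + h(3/(-8))*(-1)) - j) = -((-97 - 3/(-8)*(5 + 3/(-8))*(-1)) - 1*(-35689)) = -((-97 - 3*(-⅛)*(5 + 3*(-⅛))*(-1)) + 35689) = -((-97 - 1*(-3/8)*(5 - 3/8)*(-1)) + 35689) = -((-97 - 1*(-3/8)*37/8*(-1)) + 35689) = -((-97 + (111/64)*(-1)) + 35689) = -((-97 - 111/64) + 35689) = -(-6319/64 + 35689) = -1*2277777/64 = -2277777/64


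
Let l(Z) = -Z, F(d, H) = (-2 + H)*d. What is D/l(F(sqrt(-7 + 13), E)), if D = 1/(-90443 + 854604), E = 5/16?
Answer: 8*sqrt(6)/61897041 ≈ 3.1659e-7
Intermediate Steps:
E = 5/16 (E = 5*(1/16) = 5/16 ≈ 0.31250)
F(d, H) = d*(-2 + H)
D = 1/764161 ≈ 1.3086e-6
D/l(F(sqrt(-7 + 13), E)) = 1/(764161*((-sqrt(-7 + 13)*(-2 + 5/16)))) = 1/(764161*((-sqrt(6)*(-27)/16))) = 1/(764161*((-(-27)*sqrt(6)/16))) = 1/(764161*((27*sqrt(6)/16))) = (8*sqrt(6)/81)/764161 = 8*sqrt(6)/61897041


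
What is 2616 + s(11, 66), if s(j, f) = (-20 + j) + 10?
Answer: 2617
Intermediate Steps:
s(j, f) = -10 + j
2616 + s(11, 66) = 2616 + (-10 + 11) = 2616 + 1 = 2617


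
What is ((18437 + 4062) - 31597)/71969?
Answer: -9098/71969 ≈ -0.12642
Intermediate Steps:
((18437 + 4062) - 31597)/71969 = (22499 - 31597)*(1/71969) = -9098*1/71969 = -9098/71969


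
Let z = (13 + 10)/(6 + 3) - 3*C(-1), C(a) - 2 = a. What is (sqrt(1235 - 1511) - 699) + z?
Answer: -6295/9 + 2*I*sqrt(69) ≈ -699.44 + 16.613*I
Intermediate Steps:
C(a) = 2 + a
z = -4/9 (z = (13 + 10)/(6 + 3) - 3*(2 - 1) = 23/9 - 3*1 = 23*(1/9) - 3 = 23/9 - 3 = -4/9 ≈ -0.44444)
(sqrt(1235 - 1511) - 699) + z = (sqrt(1235 - 1511) - 699) - 4/9 = (sqrt(-276) - 699) - 4/9 = (2*I*sqrt(69) - 699) - 4/9 = (-699 + 2*I*sqrt(69)) - 4/9 = -6295/9 + 2*I*sqrt(69)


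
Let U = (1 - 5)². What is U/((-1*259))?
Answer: -16/259 ≈ -0.061776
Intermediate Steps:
U = 16 (U = (-4)² = 16)
U/((-1*259)) = 16/((-1*259)) = 16/(-259) = 16*(-1/259) = -16/259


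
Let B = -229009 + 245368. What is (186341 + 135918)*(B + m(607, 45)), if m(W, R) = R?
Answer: 5286336636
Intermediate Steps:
B = 16359
(186341 + 135918)*(B + m(607, 45)) = (186341 + 135918)*(16359 + 45) = 322259*16404 = 5286336636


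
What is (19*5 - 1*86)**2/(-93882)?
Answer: -27/31294 ≈ -0.00086278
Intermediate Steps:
(19*5 - 1*86)**2/(-93882) = (95 - 86)**2*(-1/93882) = 9**2*(-1/93882) = 81*(-1/93882) = -27/31294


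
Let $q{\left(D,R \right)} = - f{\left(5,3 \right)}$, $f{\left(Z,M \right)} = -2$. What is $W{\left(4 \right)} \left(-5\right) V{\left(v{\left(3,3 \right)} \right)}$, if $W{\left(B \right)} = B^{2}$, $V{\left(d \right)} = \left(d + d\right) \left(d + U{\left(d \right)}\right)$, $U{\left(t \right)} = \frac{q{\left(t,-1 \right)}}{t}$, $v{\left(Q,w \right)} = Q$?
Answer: $-1760$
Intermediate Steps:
$q{\left(D,R \right)} = 2$ ($q{\left(D,R \right)} = \left(-1\right) \left(-2\right) = 2$)
$U{\left(t \right)} = \frac{2}{t}$
$V{\left(d \right)} = 2 d \left(d + \frac{2}{d}\right)$ ($V{\left(d \right)} = \left(d + d\right) \left(d + \frac{2}{d}\right) = 2 d \left(d + \frac{2}{d}\right)$)
$W{\left(4 \right)} \left(-5\right) V{\left(v{\left(3,3 \right)} \right)} = 4^{2} \left(-5\right) \left(4 + 2 \cdot 3^{2}\right) = 16 \left(-5\right) \left(4 + 2 \cdot 9\right) = - 80 \left(4 + 18\right) = \left(-80\right) 22 = -1760$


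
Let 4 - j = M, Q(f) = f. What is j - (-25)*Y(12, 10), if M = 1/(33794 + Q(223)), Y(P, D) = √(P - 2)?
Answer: 136067/34017 + 25*√10 ≈ 83.057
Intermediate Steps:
Y(P, D) = √(-2 + P)
M = 1/34017 (M = 1/(33794 + 223) = 1/34017 ≈ 2.9397e-5)
j = 136067/34017 (j = 4 - 1*1/34017 = 4 - 1/34017 = 136067/34017 ≈ 4.0000)
j - (-25)*Y(12, 10) = 136067/34017 - (-25)*√(-2 + 12) = 136067/34017 - (-25)*√10 = 136067/34017 + 25*√10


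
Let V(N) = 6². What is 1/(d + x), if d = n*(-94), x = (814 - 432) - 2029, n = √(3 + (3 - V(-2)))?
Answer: I/(-1647*I + 94*√30) ≈ -0.00055311 + 0.00017291*I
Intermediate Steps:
V(N) = 36
n = I*√30 (n = √(3 + (3 - 1*36)) = √(3 + (3 - 36)) = √(3 - 33) = √(-30) = I*√30 ≈ 5.4772*I)
x = -1647 (x = 382 - 2029 = -1647)
d = -94*I*√30 (d = (I*√30)*(-94) = -94*I*√30 ≈ -514.86*I)
1/(d + x) = 1/(-94*I*√30 - 1647) = 1/(-1647 - 94*I*√30)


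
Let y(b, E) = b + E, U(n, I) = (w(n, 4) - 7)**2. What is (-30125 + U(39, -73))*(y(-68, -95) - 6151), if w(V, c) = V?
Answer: 183743714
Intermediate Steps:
U(n, I) = (-7 + n)**2 (U(n, I) = (n - 7)**2 = (-7 + n)**2)
y(b, E) = E + b
(-30125 + U(39, -73))*(y(-68, -95) - 6151) = (-30125 + (-7 + 39)**2)*((-95 - 68) - 6151) = (-30125 + 32**2)*(-163 - 6151) = (-30125 + 1024)*(-6314) = -29101*(-6314) = 183743714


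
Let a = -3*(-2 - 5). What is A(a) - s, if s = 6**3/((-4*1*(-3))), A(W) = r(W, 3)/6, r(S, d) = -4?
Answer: -56/3 ≈ -18.667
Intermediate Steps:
a = 21 (a = -3*(-7) = 21)
A(W) = -2/3 (A(W) = -4/6 = -4*1/6 = -2/3)
s = 18 (s = 216/((-4*(-3))) = 216/12 = 216*(1/12) = 18)
A(a) - s = -2/3 - 1*18 = -2/3 - 18 = -56/3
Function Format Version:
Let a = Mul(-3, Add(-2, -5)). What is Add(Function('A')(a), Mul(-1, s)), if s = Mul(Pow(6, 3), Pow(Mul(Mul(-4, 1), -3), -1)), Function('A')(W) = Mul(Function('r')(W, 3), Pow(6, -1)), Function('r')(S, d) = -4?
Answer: Rational(-56, 3) ≈ -18.667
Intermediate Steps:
a = 21 (a = Mul(-3, -7) = 21)
Function('A')(W) = Rational(-2, 3) (Function('A')(W) = Mul(-4, Pow(6, -1)) = Mul(-4, Rational(1, 6)) = Rational(-2, 3))
s = 18 (s = Mul(216, Pow(Mul(-4, -3), -1)) = Mul(216, Pow(12, -1)) = Mul(216, Rational(1, 12)) = 18)
Add(Function('A')(a), Mul(-1, s)) = Add(Rational(-2, 3), Mul(-1, 18)) = Add(Rational(-2, 3), -18) = Rational(-56, 3)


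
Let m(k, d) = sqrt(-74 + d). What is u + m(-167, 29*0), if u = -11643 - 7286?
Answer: -18929 + I*sqrt(74) ≈ -18929.0 + 8.6023*I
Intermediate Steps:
u = -18929
u + m(-167, 29*0) = -18929 + sqrt(-74 + 29*0) = -18929 + sqrt(-74 + 0) = -18929 + sqrt(-74) = -18929 + I*sqrt(74)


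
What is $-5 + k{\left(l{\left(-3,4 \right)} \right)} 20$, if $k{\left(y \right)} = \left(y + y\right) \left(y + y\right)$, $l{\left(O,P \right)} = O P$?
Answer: $11515$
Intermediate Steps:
$k{\left(y \right)} = 4 y^{2}$ ($k{\left(y \right)} = 2 y 2 y = 4 y^{2}$)
$-5 + k{\left(l{\left(-3,4 \right)} \right)} 20 = -5 + 4 \left(\left(-3\right) 4\right)^{2} \cdot 20 = -5 + 4 \left(-12\right)^{2} \cdot 20 = -5 + 4 \cdot 144 \cdot 20 = -5 + 576 \cdot 20 = -5 + 11520 = 11515$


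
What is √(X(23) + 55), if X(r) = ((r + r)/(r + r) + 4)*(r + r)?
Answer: √285 ≈ 16.882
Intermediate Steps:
X(r) = 10*r (X(r) = ((2*r)/((2*r)) + 4)*(2*r) = ((2*r)*(1/(2*r)) + 4)*(2*r) = (1 + 4)*(2*r) = 5*(2*r) = 10*r)
√(X(23) + 55) = √(10*23 + 55) = √(230 + 55) = √285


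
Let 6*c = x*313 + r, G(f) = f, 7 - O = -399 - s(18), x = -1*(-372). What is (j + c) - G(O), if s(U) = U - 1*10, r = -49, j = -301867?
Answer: -1697299/6 ≈ -2.8288e+5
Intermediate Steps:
s(U) = -10 + U (s(U) = U - 10 = -10 + U)
x = 372
O = 414 (O = 7 - (-399 - (-10 + 18)) = 7 - (-399 - 1*8) = 7 - (-399 - 8) = 7 - 1*(-407) = 7 + 407 = 414)
c = 116387/6 (c = (372*313 - 49)/6 = (116436 - 49)/6 = (⅙)*116387 = 116387/6 ≈ 19398.)
(j + c) - G(O) = (-301867 + 116387/6) - 1*414 = -1694815/6 - 414 = -1697299/6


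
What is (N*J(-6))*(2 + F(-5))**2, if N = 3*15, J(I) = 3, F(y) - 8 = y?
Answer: 3375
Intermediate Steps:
F(y) = 8 + y
N = 45
(N*J(-6))*(2 + F(-5))**2 = (45*3)*(2 + (8 - 5))**2 = 135*(2 + 3)**2 = 135*5**2 = 135*25 = 3375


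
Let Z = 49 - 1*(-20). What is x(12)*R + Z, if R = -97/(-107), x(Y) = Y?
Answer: 8547/107 ≈ 79.879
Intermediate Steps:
Z = 69 (Z = 49 + 20 = 69)
R = 97/107 (R = -97*(-1/107) = 97/107 ≈ 0.90654)
x(12)*R + Z = 12*(97/107) + 69 = 1164/107 + 69 = 8547/107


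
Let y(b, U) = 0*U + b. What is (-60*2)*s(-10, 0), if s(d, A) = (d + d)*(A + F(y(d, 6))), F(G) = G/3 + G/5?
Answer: -12800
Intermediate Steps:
y(b, U) = b (y(b, U) = 0 + b = b)
F(G) = 8*G/15 (F(G) = G*(⅓) + G*(⅕) = G/3 + G/5 = 8*G/15)
s(d, A) = 2*d*(A + 8*d/15) (s(d, A) = (d + d)*(A + 8*d/15) = (2*d)*(A + 8*d/15) = 2*d*(A + 8*d/15))
(-60*2)*s(-10, 0) = (-60*2)*((2/15)*(-10)*(8*(-10) + 15*0)) = -16*(-10)*(-80 + 0) = -16*(-10)*(-80) = -120*320/3 = -12800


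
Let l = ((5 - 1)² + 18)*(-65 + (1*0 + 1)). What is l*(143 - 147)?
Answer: 8704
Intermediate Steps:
l = -2176 (l = (4² + 18)*(-65 + (0 + 1)) = (16 + 18)*(-65 + 1) = 34*(-64) = -2176)
l*(143 - 147) = -2176*(143 - 147) = -2176*(-4) = 8704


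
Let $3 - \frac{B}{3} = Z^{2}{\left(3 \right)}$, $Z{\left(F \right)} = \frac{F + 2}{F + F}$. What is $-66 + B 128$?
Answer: $\frac{2458}{3} \approx 819.33$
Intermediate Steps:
$Z{\left(F \right)} = \frac{2 + F}{2 F}$
$B = \frac{83}{12}$ ($B = 9 - 3 \left(\frac{2 + 3}{2 \cdot 3}\right)^{2} = 9 - 3 \left(\frac{1}{2} \cdot \frac{1}{3} \cdot 5\right)^{2} = 9 - 3 \left(\frac{5}{6}\right)^{2} = 9 - \frac{25}{12} = \frac{83}{12} \approx 6.9167$)
$-66 + B 128 = -66 + \frac{83}{12} \cdot 128 = -66 + \frac{2656}{3} = \frac{2458}{3}$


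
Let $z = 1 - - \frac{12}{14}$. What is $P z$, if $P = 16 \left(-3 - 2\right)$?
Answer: $- \frac{1040}{7} \approx -148.57$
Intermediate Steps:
$P = -80$ ($P = 16 \left(-3 - 2\right) = 16 \left(-5\right) = -80$)
$z = \frac{13}{7}$ ($z = 1 - \left(-12\right) \frac{1}{14} = 1 - - \frac{6}{7} = 1 + \frac{6}{7} = \frac{13}{7} \approx 1.8571$)
$P z = \left(-80\right) \frac{13}{7} = - \frac{1040}{7}$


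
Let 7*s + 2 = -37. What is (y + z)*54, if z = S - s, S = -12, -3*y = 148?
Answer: -21078/7 ≈ -3011.1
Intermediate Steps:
s = -39/7 (s = -2/7 + (1/7)*(-37) = -2/7 - 37/7 = -39/7 ≈ -5.5714)
y = -148/3 (y = -1/3*148 = -148/3 ≈ -49.333)
z = -45/7 (z = -12 - 1*(-39/7) = -12 + 39/7 = -45/7 ≈ -6.4286)
(y + z)*54 = (-148/3 - 45/7)*54 = -1171/21*54 = -21078/7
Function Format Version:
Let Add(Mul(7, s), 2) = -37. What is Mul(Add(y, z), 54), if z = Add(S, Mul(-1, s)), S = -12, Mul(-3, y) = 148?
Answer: Rational(-21078, 7) ≈ -3011.1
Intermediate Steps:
s = Rational(-39, 7) (s = Add(Rational(-2, 7), Mul(Rational(1, 7), -37)) = Add(Rational(-2, 7), Rational(-37, 7)) = Rational(-39, 7) ≈ -5.5714)
y = Rational(-148, 3) (y = Mul(Rational(-1, 3), 148) = Rational(-148, 3) ≈ -49.333)
z = Rational(-45, 7) (z = Add(-12, Mul(-1, Rational(-39, 7))) = Add(-12, Rational(39, 7)) = Rational(-45, 7) ≈ -6.4286)
Mul(Add(y, z), 54) = Mul(Add(Rational(-148, 3), Rational(-45, 7)), 54) = Mul(Rational(-1171, 21), 54) = Rational(-21078, 7)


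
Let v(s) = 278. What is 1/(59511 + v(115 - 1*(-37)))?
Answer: 1/59789 ≈ 1.6725e-5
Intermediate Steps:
1/(59511 + v(115 - 1*(-37))) = 1/(59511 + 278) = 1/59789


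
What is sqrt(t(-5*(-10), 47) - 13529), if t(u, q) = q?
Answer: 3*I*sqrt(1498) ≈ 116.11*I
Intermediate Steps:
sqrt(t(-5*(-10), 47) - 13529) = sqrt(47 - 13529) = sqrt(-13482) = 3*I*sqrt(1498)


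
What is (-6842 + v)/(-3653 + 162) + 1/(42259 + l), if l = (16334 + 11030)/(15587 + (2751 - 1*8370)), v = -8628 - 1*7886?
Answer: 2459775478336/367659095079 ≈ 6.6904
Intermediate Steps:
v = -16514 (v = -8628 - 7886 = -16514)
l = 6841/2492 (l = 27364/(15587 + (2751 - 8370)) = 27364/(15587 - 5619) = 27364/9968 = 27364*(1/9968) = 6841/2492 ≈ 2.7452)
(-6842 + v)/(-3653 + 162) + 1/(42259 + l) = (-6842 - 16514)/(-3653 + 162) + 1/(42259 + 6841/2492) = -23356/(-3491) + 1/(105316269/2492) = -23356*(-1/3491) + 2492/105316269 = 23356/3491 + 2492/105316269 = 2459775478336/367659095079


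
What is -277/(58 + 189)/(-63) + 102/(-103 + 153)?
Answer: 800536/389025 ≈ 2.0578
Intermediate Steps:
-277/(58 + 189)/(-63) + 102/(-103 + 153) = -277/247*(-1/63) + 102/50 = -277*1/247*(-1/63) + 102*(1/50) = -277/247*(-1/63) + 51/25 = 277/15561 + 51/25 = 800536/389025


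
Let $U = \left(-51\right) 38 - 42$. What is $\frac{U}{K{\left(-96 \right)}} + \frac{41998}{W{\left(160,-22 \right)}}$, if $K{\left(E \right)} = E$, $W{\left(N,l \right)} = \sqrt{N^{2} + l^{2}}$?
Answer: $\frac{165}{8} + \frac{20999 \sqrt{6521}}{6521} \approx 280.67$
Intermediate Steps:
$U = -1980$ ($U = -1938 - 42 = -1980$)
$\frac{U}{K{\left(-96 \right)}} + \frac{41998}{W{\left(160,-22 \right)}} = - \frac{1980}{-96} + \frac{41998}{\sqrt{160^{2} + \left(-22\right)^{2}}} = \left(-1980\right) \left(- \frac{1}{96}\right) + \frac{41998}{\sqrt{25600 + 484}} = \frac{165}{8} + \frac{41998}{\sqrt{26084}} = \frac{165}{8} + \frac{41998}{2 \sqrt{6521}} = \frac{165}{8} + 41998 \frac{\sqrt{6521}}{13042} = \frac{165}{8} + \frac{20999 \sqrt{6521}}{6521}$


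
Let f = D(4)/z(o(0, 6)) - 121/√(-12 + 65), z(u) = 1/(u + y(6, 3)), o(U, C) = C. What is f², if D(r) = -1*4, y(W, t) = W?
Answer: 136753/53 + 11616*√53/53 ≈ 4175.8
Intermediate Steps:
z(u) = 1/(6 + u) (z(u) = 1/(u + 6) = 1/(6 + u))
D(r) = -4
f = -48 - 121*√53/53 (f = -4/(1/(6 + 6)) - 121/√(-12 + 65) = -4/(1/12) - 121*√53/53 = -4/1/12 - 121*√53/53 = -4*12 - 121*√53/53 = -48 - 121*√53/53 ≈ -64.621)
f² = (-48 - 121*√53/53)²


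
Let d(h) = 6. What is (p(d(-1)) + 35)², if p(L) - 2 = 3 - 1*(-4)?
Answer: 1936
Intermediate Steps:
p(L) = 9 (p(L) = 2 + (3 - 1*(-4)) = 2 + (3 + 4) = 2 + 7 = 9)
(p(d(-1)) + 35)² = (9 + 35)² = 44² = 1936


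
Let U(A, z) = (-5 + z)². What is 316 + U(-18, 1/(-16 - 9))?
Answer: 213376/625 ≈ 341.40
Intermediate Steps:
316 + U(-18, 1/(-16 - 9)) = 316 + (-5 + 1/(-16 - 9))² = 316 + (-5 + 1/(-25))² = 316 + (-5 - 1/25)² = 316 + (-126/25)² = 316 + 15876/625 = 213376/625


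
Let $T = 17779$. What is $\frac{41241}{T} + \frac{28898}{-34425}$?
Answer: $\frac{905943883}{612042075} \approx 1.4802$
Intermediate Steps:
$\frac{41241}{T} + \frac{28898}{-34425} = \frac{41241}{17779} + \frac{28898}{-34425} = 41241 \cdot \frac{1}{17779} + 28898 \left(- \frac{1}{34425}\right) = \frac{41241}{17779} - \frac{28898}{34425} = \frac{905943883}{612042075}$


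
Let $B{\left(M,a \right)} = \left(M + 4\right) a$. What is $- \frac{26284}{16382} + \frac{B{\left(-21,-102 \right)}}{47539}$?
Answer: $- \frac{610554344}{389391949} \approx -1.568$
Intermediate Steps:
$B{\left(M,a \right)} = a \left(4 + M\right)$ ($B{\left(M,a \right)} = \left(4 + M\right) a = a \left(4 + M\right)$)
$- \frac{26284}{16382} + \frac{B{\left(-21,-102 \right)}}{47539} = - \frac{26284}{16382} + \frac{\left(-102\right) \left(4 - 21\right)}{47539} = \left(-26284\right) \frac{1}{16382} + \left(-102\right) \left(-17\right) \frac{1}{47539} = - \frac{13142}{8191} + 1734 \cdot \frac{1}{47539} = - \frac{13142}{8191} + \frac{1734}{47539} = - \frac{610554344}{389391949}$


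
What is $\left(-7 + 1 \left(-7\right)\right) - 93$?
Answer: $-107$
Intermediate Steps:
$\left(-7 + 1 \left(-7\right)\right) - 93 = \left(-7 - 7\right) - 93 = -14 - 93 = -107$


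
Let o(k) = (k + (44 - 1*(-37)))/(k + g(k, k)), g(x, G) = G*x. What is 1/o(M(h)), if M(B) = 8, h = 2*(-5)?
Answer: 72/89 ≈ 0.80899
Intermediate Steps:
h = -10
o(k) = (81 + k)/(k + k²) (o(k) = (k + (44 - 1*(-37)))/(k + k*k) = (k + (44 + 37))/(k + k²) = (k + 81)/(k + k²) = (81 + k)/(k + k²))
1/o(M(h)) = 1/((81 + 8)/(8*(1 + 8))) = 1/((⅛)*89/9) = 1/((⅛)*(⅑)*89) = 1/(89/72) = 72/89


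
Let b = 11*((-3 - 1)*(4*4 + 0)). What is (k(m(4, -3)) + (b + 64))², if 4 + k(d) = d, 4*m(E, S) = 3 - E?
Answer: 6640929/16 ≈ 4.1506e+5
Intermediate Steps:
m(E, S) = ¾ - E/4 (m(E, S) = (3 - E)/4 = ¾ - E/4)
k(d) = -4 + d
b = -704 (b = 11*(-4*(16 + 0)) = 11*(-4*16) = 11*(-64) = -704)
(k(m(4, -3)) + (b + 64))² = ((-4 + (¾ - ¼*4)) + (-704 + 64))² = ((-4 + (¾ - 1)) - 640)² = ((-4 - ¼) - 640)² = (-17/4 - 640)² = (-2577/4)² = 6640929/16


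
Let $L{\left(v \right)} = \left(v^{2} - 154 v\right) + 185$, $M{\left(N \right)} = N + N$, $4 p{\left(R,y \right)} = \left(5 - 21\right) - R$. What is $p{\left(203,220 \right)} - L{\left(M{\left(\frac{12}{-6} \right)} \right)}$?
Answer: $- \frac{3487}{4} \approx -871.75$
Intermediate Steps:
$p{\left(R,y \right)} = -4 - \frac{R}{4}$ ($p{\left(R,y \right)} = \frac{\left(5 - 21\right) - R}{4} = \frac{-16 - R}{4} = -4 - \frac{R}{4}$)
$M{\left(N \right)} = 2 N$
$L{\left(v \right)} = 185 + v^{2} - 154 v$
$p{\left(203,220 \right)} - L{\left(M{\left(\frac{12}{-6} \right)} \right)} = \left(-4 - \frac{203}{4}\right) - \left(185 + \left(2 \frac{12}{-6}\right)^{2} - 154 \cdot 2 \frac{12}{-6}\right) = \left(-4 - \frac{203}{4}\right) - \left(185 + \left(2 \cdot 12 \left(- \frac{1}{6}\right)\right)^{2} - 154 \cdot 2 \cdot 12 \left(- \frac{1}{6}\right)\right) = - \frac{219}{4} - \left(185 + \left(2 \left(-2\right)\right)^{2} - 154 \cdot 2 \left(-2\right)\right) = - \frac{219}{4} - \left(185 + \left(-4\right)^{2} - -616\right) = - \frac{219}{4} - \left(185 + 16 + 616\right) = - \frac{219}{4} - 817 = - \frac{3487}{4}$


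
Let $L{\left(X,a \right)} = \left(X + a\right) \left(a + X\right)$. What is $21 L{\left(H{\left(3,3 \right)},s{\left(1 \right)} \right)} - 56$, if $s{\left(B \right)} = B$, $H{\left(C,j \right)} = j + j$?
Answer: $973$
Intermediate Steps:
$H{\left(C,j \right)} = 2 j$
$L{\left(X,a \right)} = \left(X + a\right)^{2}$ ($L{\left(X,a \right)} = \left(X + a\right) \left(X + a\right) = \left(X + a\right)^{2}$)
$21 L{\left(H{\left(3,3 \right)},s{\left(1 \right)} \right)} - 56 = 21 \left(2 \cdot 3 + 1\right)^{2} - 56 = 21 \left(6 + 1\right)^{2} - 56 = 21 \cdot 7^{2} - 56 = 21 \cdot 49 - 56 = 1029 - 56 = 973$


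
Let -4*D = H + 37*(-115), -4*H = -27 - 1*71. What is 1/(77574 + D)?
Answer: 8/629053 ≈ 1.2718e-5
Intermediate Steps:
H = 49/2 (H = -(-27 - 1*71)/4 = -(-27 - 71)/4 = -¼*(-98) = 49/2 ≈ 24.500)
D = 8461/8 (D = -(49/2 + 37*(-115))/4 = -(49/2 - 4255)/4 = -¼*(-8461/2) = 8461/8 ≈ 1057.6)
1/(77574 + D) = 1/(77574 + 8461/8) = 1/(629053/8) = 8/629053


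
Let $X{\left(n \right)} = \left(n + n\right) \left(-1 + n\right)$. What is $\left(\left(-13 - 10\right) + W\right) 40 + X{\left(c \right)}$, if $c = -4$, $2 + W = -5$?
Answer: $-1160$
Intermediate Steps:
$W = -7$ ($W = -2 - 5 = -7$)
$X{\left(n \right)} = 2 n \left(-1 + n\right)$
$\left(\left(-13 - 10\right) + W\right) 40 + X{\left(c \right)} = \left(\left(-13 - 10\right) - 7\right) 40 + 2 \left(-4\right) \left(-1 - 4\right) = \left(-23 - 7\right) 40 + 2 \left(-4\right) \left(-5\right) = \left(-30\right) 40 + 40 = -1200 + 40 = -1160$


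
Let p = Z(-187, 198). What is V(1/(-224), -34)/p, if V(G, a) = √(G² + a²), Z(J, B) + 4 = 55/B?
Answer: -9*√58003457/7504 ≈ -9.1343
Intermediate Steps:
Z(J, B) = -4 + 55/B
p = -67/18 (p = -4 + 55/198 = -4 + 55*(1/198) = -4 + 5/18 = -67/18 ≈ -3.7222)
V(1/(-224), -34)/p = √((1/(-224))² + (-34)²)/(-67/18) = √((-1/224)² + 1156)*(-18/67) = √(1/50176 + 1156)*(-18/67) = √(58003457/50176)*(-18/67) = (√58003457/224)*(-18/67) = -9*√58003457/7504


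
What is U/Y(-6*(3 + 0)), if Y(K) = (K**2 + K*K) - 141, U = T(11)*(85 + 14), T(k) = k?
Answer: 363/169 ≈ 2.1479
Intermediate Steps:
U = 1089 (U = 11*(85 + 14) = 11*99 = 1089)
Y(K) = -141 + 2*K**2 (Y(K) = (K**2 + K**2) - 141 = 2*K**2 - 141 = -141 + 2*K**2)
U/Y(-6*(3 + 0)) = 1089/(-141 + 2*(-6*(3 + 0))**2) = 1089/(-141 + 2*(-6*3)**2) = 1089/(-141 + 2*(-18)**2) = 1089/(-141 + 2*324) = 1089/(-141 + 648) = 1089/507 = 1089*(1/507) = 363/169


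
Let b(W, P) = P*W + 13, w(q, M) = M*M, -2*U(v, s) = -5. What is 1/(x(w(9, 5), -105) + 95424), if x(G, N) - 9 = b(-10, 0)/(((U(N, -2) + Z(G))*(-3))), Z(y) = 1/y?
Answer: 381/36359323 ≈ 1.0479e-5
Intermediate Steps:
U(v, s) = 5/2 (U(v, s) = -½*(-5) = 5/2)
w(q, M) = M²
b(W, P) = 13 + P*W
x(G, N) = 9 + 13/(-15/2 - 3/G) (x(G, N) = 9 + (13 + 0*(-10))/(((5/2 + 1/G)*(-3))) = 9 + (13 + 0)/(-15/2 - 3/G) = 9 + 13/(-15/2 - 3/G))
1/(x(w(9, 5), -105) + 95424) = 1/((54 + 109*5²)/(3*(2 + 5*5²)) + 95424) = 1/((54 + 109*25)/(3*(2 + 5*25)) + 95424) = 1/((54 + 2725)/(3*(2 + 125)) + 95424) = 1/((⅓)*2779/127 + 95424) = 1/((⅓)*(1/127)*2779 + 95424) = 1/(2779/381 + 95424) = 1/(36359323/381) = 381/36359323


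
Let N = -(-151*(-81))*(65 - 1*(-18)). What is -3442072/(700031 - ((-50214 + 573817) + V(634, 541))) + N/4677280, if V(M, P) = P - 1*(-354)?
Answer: -16277730886369/821016990240 ≈ -19.826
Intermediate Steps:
V(M, P) = 354 + P (V(M, P) = P + 354 = 354 + P)
N = -1015173 (N = -12231*(65 + 18) = -12231*83 = -1*1015173 = -1015173)
-3442072/(700031 - ((-50214 + 573817) + V(634, 541))) + N/4677280 = -3442072/(700031 - ((-50214 + 573817) + (354 + 541))) - 1015173/4677280 = -3442072/(700031 - (523603 + 895)) - 1015173*1/4677280 = -3442072/(700031 - 1*524498) - 1015173/4677280 = -3442072/(700031 - 524498) - 1015173/4677280 = -3442072/175533 - 1015173/4677280 = -16277730886369/821016990240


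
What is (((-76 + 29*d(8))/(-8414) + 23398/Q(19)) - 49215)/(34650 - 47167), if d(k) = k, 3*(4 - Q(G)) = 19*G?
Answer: 72554912625/18377997631 ≈ 3.9479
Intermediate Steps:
Q(G) = 4 - 19*G/3
(((-76 + 29*d(8))/(-8414) + 23398/Q(19)) - 49215)/(34650 - 47167) = (((-76 + 29*8)/(-8414) + 23398/(4 - 19/3*19)) - 49215)/(34650 - 47167) = (((-76 + 232)*(-1/8414) + 23398/(4 - 361/3)) - 49215)/(-12517) = ((156*(-1/8414) + 23398/(-349/3)) - 49215)*(-1/12517) = ((-78/4207 + 23398*(-3/349)) - 49215)*(-1/12517) = ((-78/4207 - 70194/349) - 49215)*(-1/12517) = (-295333380/1468243 - 49215)*(-1/12517) = -72554912625/1468243*(-1/12517) = 72554912625/18377997631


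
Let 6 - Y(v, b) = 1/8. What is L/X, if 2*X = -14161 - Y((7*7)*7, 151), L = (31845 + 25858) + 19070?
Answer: -1228368/113335 ≈ -10.838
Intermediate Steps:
Y(v, b) = 47/8 (Y(v, b) = 6 - 1/8 = 47/8)
L = 76773 (L = 57703 + 19070 = 76773)
X = -113335/16 (X = (-14161 - 1*47/8)/2 = (-14161 - 47/8)/2 = (1/2)*(-113335/8) = -113335/16 ≈ -7083.4)
L/X = 76773/(-113335/16) = 76773*(-16/113335) = -1228368/113335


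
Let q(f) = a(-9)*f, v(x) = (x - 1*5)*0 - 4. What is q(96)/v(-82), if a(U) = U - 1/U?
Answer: 640/3 ≈ 213.33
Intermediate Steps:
v(x) = -4 (v(x) = (x - 5)*0 - 4 = (-5 + x)*0 - 4 = 0 - 4 = -4)
q(f) = -80*f/9 (q(f) = (-9 - 1/(-9))*f = (-9 - 1*(-1/9))*f = (-9 + 1/9)*f = -80*f/9)
q(96)/v(-82) = -80/9*96/(-4) = -2560/3*(-1/4) = 640/3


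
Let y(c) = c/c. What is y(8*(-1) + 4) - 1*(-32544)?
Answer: 32545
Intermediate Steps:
y(c) = 1
y(8*(-1) + 4) - 1*(-32544) = 1 - 1*(-32544) = 1 + 32544 = 32545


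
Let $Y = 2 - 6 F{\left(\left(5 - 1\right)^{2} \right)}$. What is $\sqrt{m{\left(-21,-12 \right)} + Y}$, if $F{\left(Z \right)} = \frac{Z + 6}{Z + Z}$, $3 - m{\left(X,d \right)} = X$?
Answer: $\frac{5 \sqrt{14}}{4} \approx 4.6771$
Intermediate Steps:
$m{\left(X,d \right)} = 3 - X$
$F{\left(Z \right)} = \frac{6 + Z}{2 Z}$
$Y = - \frac{17}{8}$ ($Y = 2 - 6 \frac{6 + \left(5 - 1\right)^{2}}{2 \left(5 - 1\right)^{2}} = 2 - 6 \frac{6 + 4^{2}}{2 \cdot 4^{2}} = 2 - 6 \frac{6 + 16}{2 \cdot 16} = 2 - 6 \cdot \frac{1}{2} \cdot \frac{1}{16} \cdot 22 = 2 - \frac{33}{8} = - \frac{17}{8} \approx -2.125$)
$\sqrt{m{\left(-21,-12 \right)} + Y} = \sqrt{\left(3 - -21\right) - \frac{17}{8}} = \sqrt{\left(3 + 21\right) - \frac{17}{8}} = \sqrt{24 - \frac{17}{8}} = \sqrt{\frac{175}{8}} = \frac{5 \sqrt{14}}{4}$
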